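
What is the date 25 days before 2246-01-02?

2245-12-08

Count 25 days before January 2, 2246:
Day-of-year of December 8, 2245: 342.
Day-of-year of January 2, 2246: 2.
2245 has 365 days, so 365 − 342 = 23 days remain in 2245.
Total: 23 + 2 = 25 days.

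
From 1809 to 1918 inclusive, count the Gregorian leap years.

Years divisible by 4: 1812, 1816, …, 1916 — 27 in all.
Of these, 1900 is divisible by 100 but not 400, so not leap.
Leap years: 27 − 1 = 26.

26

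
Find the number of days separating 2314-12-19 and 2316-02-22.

December 19, 2314 → December 19, 2315: 365 days.
December 2315: 31 − 19 = 12 days remain.
Then January (31): 31 days.
February 1–22, 2316: 22 days (2316 is a leap year).
Residual: 65 days.
Total: 430 days.

430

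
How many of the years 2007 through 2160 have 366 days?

Years divisible by 4: 2008, 2012, …, 2160 — 39 in all.
Of these, 2100 is divisible by 100 but not 400, so not leap.
Leap years: 39 − 1 = 38.

38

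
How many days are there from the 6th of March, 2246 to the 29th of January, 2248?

Day-of-year of March 6, 2246: 65.
Day-of-year of January 29, 2248: 29.
2246 has 365 days, so 365 − 65 = 300 days remain in 2246.
Full years: 2247: 365. Sum = 365.
Total: 300 + 365 + 29 = 694 days.

694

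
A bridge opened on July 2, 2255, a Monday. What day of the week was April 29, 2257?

July 2255: 31 − 2 = 29 days remain.
Then 20 full months totalling 609 days.
April 1–29, 2257: 29 days.
Total: 29 + 609 + 29 = 667 days.
667 mod 7 = 2, so 2 days after Monday is Wednesday.

Wednesday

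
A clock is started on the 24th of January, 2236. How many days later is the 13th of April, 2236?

80

January 2236: 31 − 24 = 7 days remain.
Then February 2236 (29), March (31): 29 + 31 = 60 days.
April 1–13, 2236: 13 days.
Total: 7 + 60 + 13 = 80 days.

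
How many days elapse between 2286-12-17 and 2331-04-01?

16175

From December 17, 2286 to December 17, 2330: 44 years, of which 10 contain a Feb 29 — 34×365 + 10×366 = 16070 days.
(2300 is not a leap year (divisible by 100 but not 400).)
December 2330: 31 − 17 = 14 days remain.
Then January (31), February 2331 (28), March (31): 31 + 28 + 31 = 90 days.
April 1, 2331: 1 day.
Residual: 105 days.
Total: 16175 days.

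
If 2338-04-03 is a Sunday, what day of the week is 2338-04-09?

Saturday

Within April 2338: 9 − 3 = 6 days.
6 mod 7 = 6, so 6 days after Sunday is Saturday.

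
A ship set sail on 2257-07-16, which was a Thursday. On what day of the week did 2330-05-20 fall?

Day-of-year of July 16, 2257: 197.
Day-of-year of May 20, 2330: 140.
2257 has 365 days, so 365 − 197 = 168 days remain in 2257.
Full years 2258–2329: 55 common + 17 leap = 55×365 + 17×366 = 26297 days.
Total: 168 + 26297 + 140 = 26605 days.
26605 mod 7 = 5, so 5 days after Thursday is Tuesday.

Tuesday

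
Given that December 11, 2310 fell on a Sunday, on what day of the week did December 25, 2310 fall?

Within December 2310: 25 − 11 = 14 days.
14 is a multiple of 7, so December 25, 2310 falls on the same weekday: Sunday.

Sunday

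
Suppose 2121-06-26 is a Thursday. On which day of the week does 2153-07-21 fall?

Saturday

From June 26, 2121 to June 26, 2153: 32 years, of which 8 contain a Feb 29 — 24×365 + 8×366 = 11688 days.
June 2153: 30 − 26 = 4 days remain.
July 1–21, 2153: 21 days.
Residual: 25 days.
Total: 11713 days.
11713 mod 7 = 2, so 2 days after Thursday is Saturday.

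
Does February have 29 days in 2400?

Yes

2400 is a leap year (divisible by 400).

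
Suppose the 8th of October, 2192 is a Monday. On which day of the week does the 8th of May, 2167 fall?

Friday

Count forward from the earlier date (May 8, 2167) to the later (October 8, 2192):
Day-of-year of May 8, 2167: 128.
Day-of-year of October 8, 2192: 282.
2167 has 365 days, so 365 − 128 = 237 days remain in 2167.
Full years 2168–2191: 18 common + 6 leap = 18×365 + 6×366 = 8766 days.
Total: 237 + 8766 + 282 = 9285 days.
9285 mod 7 = 3, so 3 days before Monday is Friday.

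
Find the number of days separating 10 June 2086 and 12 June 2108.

8037

From June 10, 2086 to June 10, 2108: 22 years, of which 5 contain a Feb 29 — 17×365 + 5×366 = 8035 days.
(2100 is not a leap year (divisible by 100 but not 400).)
Within June 2108: 12 − 10 = 2 days.
Total: 8037 days.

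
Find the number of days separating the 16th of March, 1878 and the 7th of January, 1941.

22942

Day-of-year of March 16, 1878: 75.
Day-of-year of January 7, 1941: 7.
1878 has 365 days, so 365 − 75 = 290 days remain in 1878.
Full years 1879–1940: 47 common + 15 leap = 47×365 + 15×366 = 22645 days.
Total: 290 + 22645 + 7 = 22942 days.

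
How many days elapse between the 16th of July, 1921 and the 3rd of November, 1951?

From July 16, 1921 to July 16, 1951: 30 years, of which 7 contain a Feb 29 — 23×365 + 7×366 = 10957 days.
July 1951: 31 − 16 = 15 days remain.
Then August (31), September (30), October (31): 31 + 30 + 31 = 92 days.
November 1–3, 1951: 3 days.
Residual: 110 days.
Total: 11067 days.

11067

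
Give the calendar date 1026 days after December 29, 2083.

October 20, 2086

Count 1026 days after December 29, 2083:
Day-of-year of December 29, 2083: 363.
Day-of-year of October 20, 2086: 293.
2083 has 365 days, so 365 − 363 = 2 days remain in 2083.
Full years: 2084: 366; 2085: 365. Sum = 731.
Total: 2 + 731 + 293 = 1026 days.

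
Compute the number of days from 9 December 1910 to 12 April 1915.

1585

Day-of-year of December 9, 1910: 343.
Day-of-year of April 12, 1915: 102.
1910 has 365 days, so 365 − 343 = 22 days remain in 1910.
Full years: 1911: 365; 1912: 366; 1913: 365; 1914: 365. Sum = 1461.
Total: 22 + 1461 + 102 = 1585 days.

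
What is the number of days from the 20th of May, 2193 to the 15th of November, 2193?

179

May 2193: 31 − 20 = 11 days remain.
Then June (30), July (31), August (31), September (30), October (31): 30 + 31 + 31 + 30 + 31 = 153 days.
November 1–15, 2193: 15 days.
Total: 11 + 153 + 15 = 179 days.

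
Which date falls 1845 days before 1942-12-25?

1937-12-06

Count 1845 days before December 25, 1942:
Day-of-year of December 6, 1937: 340.
Day-of-year of December 25, 1942: 359.
1937 has 365 days, so 365 − 340 = 25 days remain in 1937.
Full years: 1938: 365; 1939: 365; 1940: 366; 1941: 365. Sum = 1461.
Total: 25 + 1461 + 359 = 1845 days.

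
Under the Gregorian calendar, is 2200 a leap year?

2200 is not a leap year (divisible by 100 but not 400).

No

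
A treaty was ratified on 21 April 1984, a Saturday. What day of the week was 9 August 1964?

Sunday

Count forward from the earlier date (August 9, 1964) to the later (April 21, 1984):
From August 9, 1964 to August 9, 1983: 19 years, of which 4 contain a Feb 29 — 15×365 + 4×366 = 6939 days.
August 1983: 31 − 9 = 22 days remain.
Then September (30), October (31), November (30), December (31), January (31), February 1984 (29), March (31): 30 + 31 + 30 + 31 + 31 + 29 + 31 = 213 days.
April 1–21, 1984: 21 days.
Residual: 256 days.
Total: 7195 days.
7195 mod 7 = 6, so 6 days before Saturday is Sunday.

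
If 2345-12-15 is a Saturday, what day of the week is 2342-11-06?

Friday

Count forward from the earlier date (November 6, 2342) to the later (December 15, 2345):
Day-of-year of November 6, 2342: 310.
Day-of-year of December 15, 2345: 349.
2342 has 365 days, so 365 − 310 = 55 days remain in 2342.
Full years: 2343: 365; 2344: 366. Sum = 731.
Total: 55 + 731 + 349 = 1135 days.
1135 mod 7 = 1, so 1 day before Saturday is Friday.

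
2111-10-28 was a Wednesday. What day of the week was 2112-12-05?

October 2111: 31 − 28 = 3 days remain.
Then 13 full months totalling 396 days.
December 1–5, 2112: 5 days.
Total: 3 + 396 + 5 = 404 days.
404 mod 7 = 5, so 5 days after Wednesday is Monday.

Monday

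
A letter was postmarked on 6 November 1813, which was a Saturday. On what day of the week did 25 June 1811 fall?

Count forward from the earlier date (June 25, 1811) to the later (November 6, 1813):
Day-of-year of June 25, 1811: 176.
Day-of-year of November 6, 1813: 310.
1811 has 365 days, so 365 − 176 = 189 days remain in 1811.
Full years: 1812: 366. Sum = 366.
Total: 189 + 366 + 310 = 865 days.
865 mod 7 = 4, so 4 days before Saturday is Tuesday.

Tuesday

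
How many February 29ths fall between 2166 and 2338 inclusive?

41

Years divisible by 4: 2168, 2172, …, 2336 — 43 in all.
Of these, 2200, 2300 are divisible by 100 but not 400, so not leap.
Leap years: 43 − 2 = 41.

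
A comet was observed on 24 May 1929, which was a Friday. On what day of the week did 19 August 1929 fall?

May 1929: 31 − 24 = 7 days remain.
Then June (30), July (31): 30 + 31 = 61 days.
August 1–19, 1929: 19 days.
Total: 7 + 61 + 19 = 87 days.
87 mod 7 = 3, so 3 days after Friday is Monday.

Monday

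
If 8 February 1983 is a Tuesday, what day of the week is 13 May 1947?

Tuesday

Count forward from the earlier date (May 13, 1947) to the later (February 8, 1983):
Day-of-year of May 13, 1947: 133.
Day-of-year of February 8, 1983: 39.
1947 has 365 days, so 365 − 133 = 232 days remain in 1947.
Full years 1948–1982: 26 common + 9 leap = 26×365 + 9×366 = 12784 days.
Total: 232 + 12784 + 39 = 13055 days.
13055 is a multiple of 7, so 13 May 1947 falls on the same weekday: Tuesday.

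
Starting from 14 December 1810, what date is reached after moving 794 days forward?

15 February 1813

Count 794 days after December 14, 1810:
Day-of-year of December 14, 1810: 348.
Day-of-year of February 15, 1813: 46.
1810 has 365 days, so 365 − 348 = 17 days remain in 1810.
Full years: 1811: 365; 1812: 366. Sum = 731.
Total: 17 + 731 + 46 = 794 days.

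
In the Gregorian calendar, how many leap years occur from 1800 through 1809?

Years divisible by 4 in [1800, 1809]: 1800, 1804, 1808.
Of these, 1800 is divisible by 100 but not 400, so not leap.
Leap years: 3 − 1 = 2.

2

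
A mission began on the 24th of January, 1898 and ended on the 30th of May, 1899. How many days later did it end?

491

January 1898: 31 − 24 = 7 days remain.
Then 15 full months totalling 454 days.
May 1–30, 1899: 30 days.
Total: 7 + 454 + 30 = 491 days.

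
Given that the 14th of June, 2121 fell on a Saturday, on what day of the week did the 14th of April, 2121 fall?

Monday

Count forward from the earlier date (April 14, 2121) to the later (June 14, 2121):
April 2121: 30 − 14 = 16 days remain.
Then May (31): 31 days.
June 1–14, 2121: 14 days.
Total: 16 + 31 + 14 = 61 days.
61 mod 7 = 5, so 5 days before Saturday is Monday.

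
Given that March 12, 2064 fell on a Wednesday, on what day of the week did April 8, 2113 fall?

Saturday

From March 12, 2064 to March 12, 2113: 49 years, of which 11 contain a Feb 29 — 38×365 + 11×366 = 17896 days.
(2100 is not a leap year (divisible by 100 but not 400).)
March 2113: 31 − 12 = 19 days remain.
April 1–8, 2113: 8 days.
Residual: 27 days.
Total: 17923 days.
17923 mod 7 = 3, so 3 days after Wednesday is Saturday.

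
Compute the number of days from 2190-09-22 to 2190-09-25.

3

Within September 2190: 25 − 22 = 3 days.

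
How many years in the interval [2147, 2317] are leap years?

41

Years divisible by 4: 2148, 2152, …, 2316 — 43 in all.
Of these, 2200, 2300 are divisible by 100 but not 400, so not leap.
Leap years: 43 − 2 = 41.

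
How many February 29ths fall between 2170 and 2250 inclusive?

Years divisible by 4: 2172, 2176, …, 2248 — 20 in all.
Of these, 2200 is divisible by 100 but not 400, so not leap.
Leap years: 20 − 1 = 19.

19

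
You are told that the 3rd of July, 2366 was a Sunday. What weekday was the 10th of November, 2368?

Sunday

Day-of-year of July 3, 2366: 184.
Day-of-year of November 10, 2368: 315.
2366 has 365 days, so 365 − 184 = 181 days remain in 2366.
Full years: 2367: 365. Sum = 365.
Total: 181 + 365 + 315 = 861 days.
861 is a multiple of 7, so the 10th of November, 2368 falls on the same weekday: Sunday.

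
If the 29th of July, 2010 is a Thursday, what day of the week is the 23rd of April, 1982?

Friday

Count forward from the earlier date (April 23, 1982) to the later (July 29, 2010):
From April 23, 1982 to April 23, 2010: 28 years, of which 7 contain a Feb 29 — 21×365 + 7×366 = 10227 days.
(2000 is a leap year (divisible by 400).)
April 2010: 30 − 23 = 7 days remain.
Then May (31), June (30): 31 + 30 = 61 days.
July 1–29, 2010: 29 days.
Residual: 97 days.
Total: 10324 days.
10324 mod 7 = 6, so 6 days before Thursday is Friday.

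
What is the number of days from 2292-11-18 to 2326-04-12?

Day-of-year of November 18, 2292: 323.
Day-of-year of April 12, 2326: 102.
2292 has 366 days, so 366 − 323 = 43 days remain in 2292.
Full years 2293–2325: 26 common + 7 leap = 26×365 + 7×366 = 12052 days.
Total: 43 + 12052 + 102 = 12197 days.

12197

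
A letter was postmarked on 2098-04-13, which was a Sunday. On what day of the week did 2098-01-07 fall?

Tuesday

Count forward from the earlier date (January 7, 2098) to the later (April 13, 2098):
January 2098: 31 − 7 = 24 days remain.
Then February 2098 (28), March (31): 28 + 31 = 59 days.
April 1–13, 2098: 13 days.
Total: 24 + 59 + 13 = 96 days.
96 mod 7 = 5, so 5 days before Sunday is Tuesday.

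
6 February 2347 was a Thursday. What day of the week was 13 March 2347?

Thursday

February 2347: 28 − 6 = 22 days remain (2347 is not a leap year, so February has 28 days).
March 1–13, 2347: 13 days.
Total: 22 + 13 = 35 days.
35 is a multiple of 7, so 13 March 2347 falls on the same weekday: Thursday.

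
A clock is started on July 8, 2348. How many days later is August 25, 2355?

From July 8, 2348 to July 8, 2355: 7 years, of which 1 contains a Feb 29 — 6×365 + 1×366 = 2556 days.
July 2355: 31 − 8 = 23 days remain.
August 1–25, 2355: 25 days.
Residual: 48 days.
Total: 2604 days.

2604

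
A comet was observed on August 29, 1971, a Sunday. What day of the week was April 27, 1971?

Count forward from the earlier date (April 27, 1971) to the later (August 29, 1971):
April 1971: 30 − 27 = 3 days remain.
Then May (31), June (30), July (31): 31 + 30 + 31 = 92 days.
August 1–29, 1971: 29 days.
Total: 3 + 92 + 29 = 124 days.
124 mod 7 = 5, so 5 days before Sunday is Tuesday.

Tuesday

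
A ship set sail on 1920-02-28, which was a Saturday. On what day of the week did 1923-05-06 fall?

Sunday

Day-of-year of February 28, 1920: 59.
Day-of-year of May 6, 1923: 126.
1920 has 366 days, so 366 − 59 = 307 days remain in 1920.
Full years: 1921: 365; 1922: 365. Sum = 730.
Total: 307 + 730 + 126 = 1163 days.
1163 mod 7 = 1, so 1 day after Saturday is Sunday.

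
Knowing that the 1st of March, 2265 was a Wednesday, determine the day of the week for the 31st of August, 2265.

Thursday

March 2265: 31 − 1 = 30 days remain.
Then April (30), May (31), June (30), July (31): 30 + 31 + 30 + 31 = 122 days.
August 1–31, 2265: 31 days.
Total: 30 + 122 + 31 = 183 days.
183 mod 7 = 1, so 1 day after Wednesday is Thursday.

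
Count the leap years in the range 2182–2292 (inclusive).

27

Years divisible by 4: 2184, 2188, …, 2292 — 28 in all.
Of these, 2200 is divisible by 100 but not 400, so not leap.
Leap years: 28 − 1 = 27.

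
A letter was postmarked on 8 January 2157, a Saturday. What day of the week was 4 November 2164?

Sunday

From January 8, 2157 to January 8, 2164: 7 years, of which 1 contains a Feb 29 — 6×365 + 1×366 = 2556 days.
January 2164: 31 − 8 = 23 days remain.
Then 9 full months totalling 274 days.
November 1–4, 2164: 4 days.
Residual: 301 days.
Total: 2857 days.
2857 mod 7 = 1, so 1 day after Saturday is Sunday.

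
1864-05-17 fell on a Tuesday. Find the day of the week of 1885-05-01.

Day-of-year of May 17, 1864: 138.
Day-of-year of May 1, 1885: 121.
1864 has 366 days, so 366 − 138 = 228 days remain in 1864.
Full years 1865–1884: 15 common + 5 leap = 15×365 + 5×366 = 7305 days.
Total: 228 + 7305 + 121 = 7654 days.
7654 mod 7 = 3, so 3 days after Tuesday is Friday.

Friday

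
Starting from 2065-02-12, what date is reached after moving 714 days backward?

2063-03-01

Count 714 days before February 12, 2065:
March 2063: 31 − 1 = 30 days remain.
Then 22 full months totalling 672 days.
February 1–12, 2065: 12 days (2065 is not a leap year).
Total: 30 + 672 + 12 = 714 days.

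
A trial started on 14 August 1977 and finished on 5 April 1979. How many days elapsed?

599

August 1977: 31 − 14 = 17 days remain.
Then 19 full months totalling 577 days.
April 1–5, 1979: 5 days.
Total: 17 + 577 + 5 = 599 days.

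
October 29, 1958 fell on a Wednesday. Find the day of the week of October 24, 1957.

Thursday

Count forward from the earlier date (October 24, 1957) to the later (October 29, 1958):
October 1957: 31 − 24 = 7 days remain.
Then 11 full months totalling 334 days.
October 1–29, 1958: 29 days.
Total: 7 + 334 + 29 = 370 days.
370 mod 7 = 6, so 6 days before Wednesday is Thursday.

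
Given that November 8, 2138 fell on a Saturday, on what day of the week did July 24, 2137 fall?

Wednesday

Count forward from the earlier date (July 24, 2137) to the later (November 8, 2138):
July 24, 2137 → July 24, 2138: 365 days.
July 2138: 31 − 24 = 7 days remain.
Then August (31), September (30), October (31): 31 + 30 + 31 = 92 days.
November 1–8, 2138: 8 days.
Residual: 107 days.
Total: 472 days.
472 mod 7 = 3, so 3 days before Saturday is Wednesday.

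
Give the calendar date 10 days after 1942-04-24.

1942-05-04

Count 10 days after April 24, 1942:
April 1942: 30 − 24 = 6 days remain.
May 1–4, 1942: 4 days.
Total: 6 + 4 = 10 days.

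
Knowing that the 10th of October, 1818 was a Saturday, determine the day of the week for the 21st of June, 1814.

Count forward from the earlier date (June 21, 1814) to the later (October 10, 1818):
June 21, 1814 → June 21, 1815: 365 days.
June 21, 1815 → June 21, 1816: 366 days (1816 is a leap year).
June 21, 1816 → June 21, 1817: 365 days.
June 21, 1817 → June 21, 1818: 365 days.
June 1818: 30 − 21 = 9 days remain.
Then July (31), August (31), September (30): 31 + 31 + 30 = 92 days.
October 1–10, 1818: 10 days.
Residual: 111 days.
Total: 1572 days.
1572 mod 7 = 4, so 4 days before Saturday is Tuesday.

Tuesday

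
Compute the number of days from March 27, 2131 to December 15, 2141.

3916

From March 27, 2131 to March 27, 2141: 10 years, of which 3 contain a Feb 29 — 7×365 + 3×366 = 3653 days.
March 2141: 31 − 27 = 4 days remain.
Then April (30), May (31), June (30), July (31), August (31), September (30), October (31), November (30): 30 + 31 + 30 + 31 + 31 + 30 + 31 + 30 = 244 days.
December 1–15, 2141: 15 days.
Residual: 263 days.
Total: 3916 days.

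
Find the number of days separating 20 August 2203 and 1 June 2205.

August 20, 2203 → August 20, 2204: 366 days (2204 is a leap year).
August 2204: 31 − 20 = 11 days remain.
Then 9 full months totalling 273 days.
June 1, 2205: 1 day.
Residual: 285 days.
Total: 651 days.

651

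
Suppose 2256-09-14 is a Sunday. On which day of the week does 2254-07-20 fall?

Thursday

Count forward from the earlier date (July 20, 2254) to the later (September 14, 2256):
July 2254: 31 − 20 = 11 days remain.
Then 25 full months totalling 762 days.
September 1–14, 2256: 14 days.
Total: 11 + 762 + 14 = 787 days.
787 mod 7 = 3, so 3 days before Sunday is Thursday.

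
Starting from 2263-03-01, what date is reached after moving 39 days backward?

2263-01-21

Count 39 days before March 1, 2263:
January 2263: 31 − 21 = 10 days remain.
Then February 2263 (28): 28 days.
March 1, 2263: 1 day.
Total: 10 + 28 + 1 = 39 days.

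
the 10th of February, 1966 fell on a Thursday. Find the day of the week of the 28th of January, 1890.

Tuesday

Count forward from the earlier date (January 28, 1890) to the later (February 10, 1966):
From January 28, 1890 to January 28, 1966: 76 years, of which 18 contain a Feb 29 — 58×365 + 18×366 = 27758 days.
(1900 is not a leap year (divisible by 100 but not 400).)
January 1966: 31 − 28 = 3 days remain.
February 1–10, 1966: 10 days (1966 is not a leap year).
Residual: 13 days.
Total: 27771 days.
27771 mod 7 = 2, so 2 days before Thursday is Tuesday.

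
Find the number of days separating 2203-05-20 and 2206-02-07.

May 20, 2203 → May 20, 2204: 366 days (2204 is a leap year).
May 20, 2204 → May 20, 2205: 365 days.
May 2205: 31 − 20 = 11 days remain.
Then June (30), July (31), August (31), September (30), October (31), November (30), December (31), January (31): 30 + 31 + 31 + 30 + 31 + 30 + 31 + 31 = 245 days.
February 1–7, 2206: 7 days (2206 is not a leap year).
Residual: 263 days.
Total: 994 days.

994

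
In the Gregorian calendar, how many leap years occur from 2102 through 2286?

Years divisible by 4: 2104, 2108, …, 2284 — 46 in all.
Of these, 2200 is divisible by 100 but not 400, so not leap.
Leap years: 46 − 1 = 45.

45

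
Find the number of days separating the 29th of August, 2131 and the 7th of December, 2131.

100

August 2131: 31 − 29 = 2 days remain.
Then September (30), October (31), November (30): 30 + 31 + 30 = 91 days.
December 1–7, 2131: 7 days.
Total: 2 + 91 + 7 = 100 days.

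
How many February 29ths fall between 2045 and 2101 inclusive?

13

Years divisible by 4: 2048, 2052, …, 2100 — 14 in all.
Of these, 2100 is divisible by 100 but not 400, so not leap.
Leap years: 14 − 1 = 13.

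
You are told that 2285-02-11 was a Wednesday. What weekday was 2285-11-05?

February 2285: 28 − 11 = 17 days remain (2285 is not a leap year, so February has 28 days).
Then March (31), April (30), May (31), June (30), July (31), August (31), September (30), October (31): 31 + 30 + 31 + 30 + 31 + 31 + 30 + 31 = 245 days.
November 1–5, 2285: 5 days.
Total: 17 + 245 + 5 = 267 days.
267 mod 7 = 1, so 1 day after Wednesday is Thursday.

Thursday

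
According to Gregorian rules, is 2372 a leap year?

Yes

2372 is a leap year.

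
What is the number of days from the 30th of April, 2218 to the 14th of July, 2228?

3728

From April 30, 2218 to April 30, 2228: 10 years, of which 3 contain a Feb 29 — 7×365 + 3×366 = 3653 days.
April 2228: 30 − 30 = 0 days remain.
Then May (31), June (30): 31 + 30 = 61 days.
July 1–14, 2228: 14 days.
Residual: 75 days.
Total: 3728 days.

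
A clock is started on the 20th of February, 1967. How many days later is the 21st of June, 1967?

February 1967: 28 − 20 = 8 days remain (1967 is not a leap year, so February has 28 days).
Then March (31), April (30), May (31): 31 + 30 + 31 = 92 days.
June 1–21, 1967: 21 days.
Total: 8 + 92 + 21 = 121 days.

121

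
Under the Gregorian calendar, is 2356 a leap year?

2356 is a leap year.

Yes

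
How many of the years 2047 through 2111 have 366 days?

15

Years divisible by 4: 2048, 2052, …, 2108 — 16 in all.
Of these, 2100 is divisible by 100 but not 400, so not leap.
Leap years: 16 − 1 = 15.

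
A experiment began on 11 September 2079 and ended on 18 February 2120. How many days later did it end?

14769

From September 11, 2079 to September 11, 2119: 40 years, of which 9 contain a Feb 29 — 31×365 + 9×366 = 14609 days.
(2100 is not a leap year (divisible by 100 but not 400).)
September 2119: 30 − 11 = 19 days remain.
Then October (31), November (30), December (31), January (31): 31 + 30 + 31 + 31 = 123 days.
February 1–18, 2120: 18 days (2120 is a leap year).
Residual: 160 days.
Total: 14769 days.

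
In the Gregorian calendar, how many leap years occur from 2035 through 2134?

24

Years divisible by 4: 2036, 2040, …, 2132 — 25 in all.
Of these, 2100 is divisible by 100 but not 400, so not leap.
Leap years: 25 − 1 = 24.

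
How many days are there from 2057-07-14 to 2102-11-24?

16568

From July 14, 2057 to July 14, 2102: 45 years, of which 10 contain a Feb 29 — 35×365 + 10×366 = 16435 days.
(2100 is not a leap year (divisible by 100 but not 400).)
July 2102: 31 − 14 = 17 days remain.
Then August (31), September (30), October (31): 31 + 30 + 31 = 92 days.
November 1–24, 2102: 24 days.
Residual: 133 days.
Total: 16568 days.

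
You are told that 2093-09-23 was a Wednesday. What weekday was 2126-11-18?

Day-of-year of September 23, 2093: 266.
Day-of-year of November 18, 2126: 322.
2093 has 365 days, so 365 − 266 = 99 days remain in 2093.
Full years 2094–2125: 25 common + 7 leap = 25×365 + 7×366 = 11687 days.
Total: 99 + 11687 + 322 = 12108 days.
12108 mod 7 = 5, so 5 days after Wednesday is Monday.

Monday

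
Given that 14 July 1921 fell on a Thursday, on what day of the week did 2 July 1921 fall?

Saturday

Count forward from the earlier date (July 2, 1921) to the later (July 14, 1921):
Within July 1921: 14 − 2 = 12 days.
12 mod 7 = 5, so 5 days before Thursday is Saturday.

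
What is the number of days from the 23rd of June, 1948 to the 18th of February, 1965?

From June 23, 1948 to June 23, 1964: 16 years, of which 4 contain a Feb 29 — 12×365 + 4×366 = 5844 days.
June 1964: 30 − 23 = 7 days remain.
Then July (31), August (31), September (30), October (31), November (30), December (31), January (31): 31 + 31 + 30 + 31 + 30 + 31 + 31 = 215 days.
February 1–18, 1965: 18 days (1965 is not a leap year).
Residual: 240 days.
Total: 6084 days.

6084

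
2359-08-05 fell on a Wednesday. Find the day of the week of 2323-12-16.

Count forward from the earlier date (December 16, 2323) to the later (August 5, 2359):
From December 16, 2323 to December 16, 2358: 35 years, of which 9 contain a Feb 29 — 26×365 + 9×366 = 12784 days.
December 2358: 31 − 16 = 15 days remain.
Then January (31), February 2359 (28), March (31), April (30), May (31), June (30), July (31): 31 + 28 + 31 + 30 + 31 + 30 + 31 = 212 days.
August 1–5, 2359: 5 days.
Residual: 232 days.
Total: 13016 days.
13016 mod 7 = 3, so 3 days before Wednesday is Sunday.

Sunday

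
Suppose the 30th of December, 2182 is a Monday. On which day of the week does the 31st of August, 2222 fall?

Saturday

Day-of-year of December 30, 2182: 364.
Day-of-year of August 31, 2222: 243.
2182 has 365 days, so 365 − 364 = 1 days remain in 2182.
Full years 2183–2221: 30 common + 9 leap = 30×365 + 9×366 = 14244 days.
Total: 1 + 14244 + 243 = 14488 days.
14488 mod 7 = 5, so 5 days after Monday is Saturday.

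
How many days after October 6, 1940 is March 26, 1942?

536

October 6, 1940 → October 6, 1941: 365 days.
October 1941: 31 − 6 = 25 days remain.
Then November (30), December (31), January (31), February 1942 (28): 30 + 31 + 31 + 28 = 120 days.
March 1–26, 1942: 26 days.
Residual: 171 days.
Total: 536 days.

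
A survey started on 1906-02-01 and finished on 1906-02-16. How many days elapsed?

15

Within February 1906: 16 − 1 = 15 days.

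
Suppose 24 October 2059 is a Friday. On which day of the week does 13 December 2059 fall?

Saturday

October 2059: 31 − 24 = 7 days remain.
Then November (30): 30 days.
December 1–13, 2059: 13 days.
Total: 7 + 30 + 13 = 50 days.
50 mod 7 = 1, so 1 day after Friday is Saturday.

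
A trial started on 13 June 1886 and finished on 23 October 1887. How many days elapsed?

June 1886: 30 − 13 = 17 days remain.
Then 15 full months totalling 457 days.
October 1–23, 1887: 23 days.
Total: 17 + 457 + 23 = 497 days.

497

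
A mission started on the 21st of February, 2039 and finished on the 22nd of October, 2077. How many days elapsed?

Day-of-year of February 21, 2039: 52.
Day-of-year of October 22, 2077: 295.
2039 has 365 days, so 365 − 52 = 313 days remain in 2039.
Full years 2040–2076: 27 common + 10 leap = 27×365 + 10×366 = 13515 days.
Total: 313 + 13515 + 295 = 14123 days.

14123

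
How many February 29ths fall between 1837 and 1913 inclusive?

Years divisible by 4: 1840, 1844, …, 1912 — 19 in all.
Of these, 1900 is divisible by 100 but not 400, so not leap.
Leap years: 19 − 1 = 18.

18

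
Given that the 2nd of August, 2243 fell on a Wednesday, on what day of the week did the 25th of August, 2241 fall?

Wednesday

Count forward from the earlier date (August 25, 2241) to the later (August 2, 2243):
August 2241: 31 − 25 = 6 days remain.
Then 23 full months totalling 699 days.
August 1–2, 2243: 2 days.
Total: 6 + 699 + 2 = 707 days.
707 is a multiple of 7, so the 25th of August, 2241 falls on the same weekday: Wednesday.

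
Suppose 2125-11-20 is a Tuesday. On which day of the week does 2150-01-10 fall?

Saturday

Day-of-year of November 20, 2125: 324.
Day-of-year of January 10, 2150: 10.
2125 has 365 days, so 365 − 324 = 41 days remain in 2125.
Full years 2126–2149: 18 common + 6 leap = 18×365 + 6×366 = 8766 days.
Total: 41 + 8766 + 10 = 8817 days.
8817 mod 7 = 4, so 4 days after Tuesday is Saturday.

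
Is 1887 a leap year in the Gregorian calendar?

1887 is not a leap year.

No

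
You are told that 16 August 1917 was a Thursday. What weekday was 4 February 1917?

Count forward from the earlier date (February 4, 1917) to the later (August 16, 1917):
February 1917: 28 − 4 = 24 days remain (1917 is not a leap year, so February has 28 days).
Then March (31), April (30), May (31), June (30), July (31): 31 + 30 + 31 + 30 + 31 = 153 days.
August 1–16, 1917: 16 days.
Total: 24 + 153 + 16 = 193 days.
193 mod 7 = 4, so 4 days before Thursday is Sunday.

Sunday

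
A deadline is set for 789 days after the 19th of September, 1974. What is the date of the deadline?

the 16th of November, 1976

Count 789 days after September 19, 1974:
Day-of-year of September 19, 1974: 262.
Day-of-year of November 16, 1976: 321.
1974 has 365 days, so 365 − 262 = 103 days remain in 1974.
Full years: 1975: 365. Sum = 365.
Total: 103 + 365 + 321 = 789 days.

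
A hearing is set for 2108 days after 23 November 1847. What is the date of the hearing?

31 August 1853

Count 2108 days after November 23, 1847:
November 23, 1847 → November 23, 1848: 366 days (1848 is a leap year).
November 23, 1848 → November 23, 1849: 365 days.
November 23, 1849 → November 23, 1850: 365 days.
November 23, 1850 → November 23, 1851: 365 days.
November 23, 1851 → November 23, 1852: 366 days (1852 is a leap year).
November 1852: 30 − 23 = 7 days remain.
Then December (31), January (31), February 1853 (28), March (31), April (30), May (31), June (30), July (31): 31 + 31 + 28 + 31 + 30 + 31 + 30 + 31 = 243 days.
August 1–31, 1853: 31 days.
Residual: 281 days.
Total: 2108 days.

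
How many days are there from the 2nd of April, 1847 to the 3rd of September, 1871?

Day-of-year of April 2, 1847: 92.
Day-of-year of September 3, 1871: 246.
1847 has 365 days, so 365 − 92 = 273 days remain in 1847.
Full years 1848–1870: 17 common + 6 leap = 17×365 + 6×366 = 8401 days.
Total: 273 + 8401 + 246 = 8920 days.

8920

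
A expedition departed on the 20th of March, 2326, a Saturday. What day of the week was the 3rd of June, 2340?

Day-of-year of March 20, 2326: 79.
Day-of-year of June 3, 2340: 155.
2326 has 365 days, so 365 − 79 = 286 days remain in 2326.
Full years 2327–2339: 10 common + 3 leap = 10×365 + 3×366 = 4748 days.
Total: 286 + 4748 + 155 = 5189 days.
5189 mod 7 = 2, so 2 days after Saturday is Monday.

Monday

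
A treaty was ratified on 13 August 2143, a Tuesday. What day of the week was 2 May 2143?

Thursday

Count forward from the earlier date (May 2, 2143) to the later (August 13, 2143):
May 2143: 31 − 2 = 29 days remain.
Then June (30), July (31): 30 + 31 = 61 days.
August 1–13, 2143: 13 days.
Total: 29 + 61 + 13 = 103 days.
103 mod 7 = 5, so 5 days before Tuesday is Thursday.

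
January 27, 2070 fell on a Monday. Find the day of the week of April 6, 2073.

January 27, 2070 → January 27, 2071: 365 days.
January 27, 2071 → January 27, 2072: 365 days.
January 27, 2072 → January 27, 2073: 366 days (2072 is a leap year).
January 2073: 31 − 27 = 4 days remain.
Then February 2073 (28), March (31): 28 + 31 = 59 days.
April 1–6, 2073: 6 days.
Residual: 69 days.
Total: 1165 days.
1165 mod 7 = 3, so 3 days after Monday is Thursday.

Thursday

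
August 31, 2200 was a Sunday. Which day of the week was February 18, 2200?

Tuesday

Count forward from the earlier date (February 18, 2200) to the later (August 31, 2200):
February 2200: 28 − 18 = 10 days remain (2200 is not a leap year (divisible by 100 but not 400), so February has 28 days).
Then March (31), April (30), May (31), June (30), July (31): 31 + 30 + 31 + 30 + 31 = 153 days.
August 1–31, 2200: 31 days.
Total: 10 + 153 + 31 = 194 days.
194 mod 7 = 5, so 5 days before Sunday is Tuesday.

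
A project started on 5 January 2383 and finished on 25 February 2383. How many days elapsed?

January 2383: 31 − 5 = 26 days remain.
February 1–25, 2383: 25 days (2383 is not a leap year).
Total: 26 + 25 = 51 days.

51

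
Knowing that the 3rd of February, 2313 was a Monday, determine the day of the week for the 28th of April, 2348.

Wednesday

Day-of-year of February 3, 2313: 34.
Day-of-year of April 28, 2348: 119.
2313 has 365 days, so 365 − 34 = 331 days remain in 2313.
Full years 2314–2347: 26 common + 8 leap = 26×365 + 8×366 = 12418 days.
Total: 331 + 12418 + 119 = 12868 days.
12868 mod 7 = 2, so 2 days after Monday is Wednesday.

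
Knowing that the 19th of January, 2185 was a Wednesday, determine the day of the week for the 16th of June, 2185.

Thursday

January 2185: 31 − 19 = 12 days remain.
Then February 2185 (28), March (31), April (30), May (31): 28 + 31 + 30 + 31 = 120 days.
June 1–16, 2185: 16 days.
Total: 12 + 120 + 16 = 148 days.
148 mod 7 = 1, so 1 day after Wednesday is Thursday.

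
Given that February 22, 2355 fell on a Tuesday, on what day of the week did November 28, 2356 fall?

Day-of-year of February 22, 2355: 53.
Day-of-year of November 28, 2356: 333.
2355 has 365 days, so 365 − 53 = 312 days remain in 2355.
Total: 312 + 333 = 645 days.
645 mod 7 = 1, so 1 day after Tuesday is Wednesday.

Wednesday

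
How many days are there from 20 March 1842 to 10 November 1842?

235

March 1842: 31 − 20 = 11 days remain.
Then April (30), May (31), June (30), July (31), August (31), September (30), October (31): 30 + 31 + 30 + 31 + 31 + 30 + 31 = 214 days.
November 1–10, 1842: 10 days.
Total: 11 + 214 + 10 = 235 days.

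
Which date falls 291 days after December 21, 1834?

October 8, 1835

Count 291 days after December 21, 1834:
Day-of-year of December 21, 1834: 355.
Day-of-year of October 8, 1835: 281.
1834 has 365 days, so 365 − 355 = 10 days remain in 1834.
Total: 10 + 281 = 291 days.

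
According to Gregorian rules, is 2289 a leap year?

No

2289 is not a leap year.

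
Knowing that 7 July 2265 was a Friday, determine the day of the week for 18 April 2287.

Day-of-year of July 7, 2265: 188.
Day-of-year of April 18, 2287: 108.
2265 has 365 days, so 365 − 188 = 177 days remain in 2265.
Full years 2266–2286: 16 common + 5 leap = 16×365 + 5×366 = 7670 days.
Total: 177 + 7670 + 108 = 7955 days.
7955 mod 7 = 3, so 3 days after Friday is Monday.

Monday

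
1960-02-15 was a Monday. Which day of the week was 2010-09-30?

Day-of-year of February 15, 1960: 46.
Day-of-year of September 30, 2010: 273.
1960 has 366 days, so 366 − 46 = 320 days remain in 1960.
Full years 1961–2009: 37 common + 12 leap = 37×365 + 12×366 = 17897 days.
Total: 320 + 17897 + 273 = 18490 days.
18490 mod 7 = 3, so 3 days after Monday is Thursday.

Thursday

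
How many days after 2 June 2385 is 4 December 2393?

Day-of-year of June 2, 2385: 153.
Day-of-year of December 4, 2393: 338.
2385 has 365 days, so 365 − 153 = 212 days remain in 2385.
Full years 2386–2392: 5 common + 2 leap = 5×365 + 2×366 = 2557 days.
Total: 212 + 2557 + 338 = 3107 days.

3107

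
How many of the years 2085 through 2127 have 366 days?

9

Years divisible by 4 in [2085, 2127]: 2088, 2092, 2096, 2100, 2104, 2108, 2112, 2116, 2120, 2124.
Of these, 2100 is divisible by 100 but not 400, so not leap.
Leap years: 10 − 1 = 9.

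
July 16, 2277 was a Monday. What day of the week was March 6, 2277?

Tuesday

Count forward from the earlier date (March 6, 2277) to the later (July 16, 2277):
March 2277: 31 − 6 = 25 days remain.
Then April (30), May (31), June (30): 30 + 31 + 30 = 91 days.
July 1–16, 2277: 16 days.
Total: 25 + 91 + 16 = 132 days.
132 mod 7 = 6, so 6 days before Monday is Tuesday.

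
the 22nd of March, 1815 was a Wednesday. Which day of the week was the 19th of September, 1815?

March 1815: 31 − 22 = 9 days remain.
Then April (30), May (31), June (30), July (31), August (31): 30 + 31 + 30 + 31 + 31 = 153 days.
September 1–19, 1815: 19 days.
Total: 9 + 153 + 19 = 181 days.
181 mod 7 = 6, so 6 days after Wednesday is Tuesday.

Tuesday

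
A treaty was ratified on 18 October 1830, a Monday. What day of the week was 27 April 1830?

Count forward from the earlier date (April 27, 1830) to the later (October 18, 1830):
April 1830: 30 − 27 = 3 days remain.
Then May (31), June (30), July (31), August (31), September (30): 31 + 30 + 31 + 31 + 30 = 153 days.
October 1–18, 1830: 18 days.
Total: 3 + 153 + 18 = 174 days.
174 mod 7 = 6, so 6 days before Monday is Tuesday.

Tuesday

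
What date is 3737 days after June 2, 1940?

August 26, 1950

Count 3737 days after June 2, 1940:
From June 2, 1940 to June 2, 1950: 10 years, of which 2 contain a Feb 29 — 8×365 + 2×366 = 3652 days.
June 1950: 30 − 2 = 28 days remain.
Then July (31): 31 days.
August 1–26, 1950: 26 days.
Residual: 85 days.
Total: 3737 days.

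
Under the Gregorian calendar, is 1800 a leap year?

No

1800 is not a leap year (divisible by 100 but not 400).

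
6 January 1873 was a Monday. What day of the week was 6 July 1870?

Count forward from the earlier date (July 6, 1870) to the later (January 6, 1873):
Day-of-year of July 6, 1870: 187.
Day-of-year of January 6, 1873: 6.
1870 has 365 days, so 365 − 187 = 178 days remain in 1870.
Full years: 1871: 365; 1872: 366. Sum = 731.
Total: 178 + 731 + 6 = 915 days.
915 mod 7 = 5, so 5 days before Monday is Wednesday.

Wednesday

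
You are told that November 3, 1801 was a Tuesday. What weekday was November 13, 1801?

Friday

Within November 1801: 13 − 3 = 10 days.
10 mod 7 = 3, so 3 days after Tuesday is Friday.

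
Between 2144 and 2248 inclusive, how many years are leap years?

26

Years divisible by 4: 2144, 2148, …, 2248 — 27 in all.
Of these, 2200 is divisible by 100 but not 400, so not leap.
Leap years: 27 − 1 = 26.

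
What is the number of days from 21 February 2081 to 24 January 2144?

22981

From February 21, 2081 to February 21, 2143: 62 years, of which 14 contain a Feb 29 — 48×365 + 14×366 = 22644 days.
(2100 is not a leap year (divisible by 100 but not 400).)
February 2143: 28 − 21 = 7 days remain (2143 is not a leap year, so February has 28 days).
Then 10 full months totalling 306 days.
January 1–24, 2144: 24 days.
Residual: 337 days.
Total: 22981 days.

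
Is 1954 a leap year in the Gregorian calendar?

No

1954 is not a leap year.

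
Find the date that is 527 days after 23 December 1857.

3 June 1859

Count 527 days after December 23, 1857:
Day-of-year of December 23, 1857: 357.
Day-of-year of June 3, 1859: 154.
1857 has 365 days, so 365 − 357 = 8 days remain in 1857.
Full years: 1858: 365. Sum = 365.
Total: 8 + 365 + 154 = 527 days.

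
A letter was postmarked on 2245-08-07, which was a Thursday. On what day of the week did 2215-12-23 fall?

Saturday

Count forward from the earlier date (December 23, 2215) to the later (August 7, 2245):
Day-of-year of December 23, 2215: 357.
Day-of-year of August 7, 2245: 219.
2215 has 365 days, so 365 − 357 = 8 days remain in 2215.
Full years 2216–2244: 21 common + 8 leap = 21×365 + 8×366 = 10593 days.
Total: 8 + 10593 + 219 = 10820 days.
10820 mod 7 = 5, so 5 days before Thursday is Saturday.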